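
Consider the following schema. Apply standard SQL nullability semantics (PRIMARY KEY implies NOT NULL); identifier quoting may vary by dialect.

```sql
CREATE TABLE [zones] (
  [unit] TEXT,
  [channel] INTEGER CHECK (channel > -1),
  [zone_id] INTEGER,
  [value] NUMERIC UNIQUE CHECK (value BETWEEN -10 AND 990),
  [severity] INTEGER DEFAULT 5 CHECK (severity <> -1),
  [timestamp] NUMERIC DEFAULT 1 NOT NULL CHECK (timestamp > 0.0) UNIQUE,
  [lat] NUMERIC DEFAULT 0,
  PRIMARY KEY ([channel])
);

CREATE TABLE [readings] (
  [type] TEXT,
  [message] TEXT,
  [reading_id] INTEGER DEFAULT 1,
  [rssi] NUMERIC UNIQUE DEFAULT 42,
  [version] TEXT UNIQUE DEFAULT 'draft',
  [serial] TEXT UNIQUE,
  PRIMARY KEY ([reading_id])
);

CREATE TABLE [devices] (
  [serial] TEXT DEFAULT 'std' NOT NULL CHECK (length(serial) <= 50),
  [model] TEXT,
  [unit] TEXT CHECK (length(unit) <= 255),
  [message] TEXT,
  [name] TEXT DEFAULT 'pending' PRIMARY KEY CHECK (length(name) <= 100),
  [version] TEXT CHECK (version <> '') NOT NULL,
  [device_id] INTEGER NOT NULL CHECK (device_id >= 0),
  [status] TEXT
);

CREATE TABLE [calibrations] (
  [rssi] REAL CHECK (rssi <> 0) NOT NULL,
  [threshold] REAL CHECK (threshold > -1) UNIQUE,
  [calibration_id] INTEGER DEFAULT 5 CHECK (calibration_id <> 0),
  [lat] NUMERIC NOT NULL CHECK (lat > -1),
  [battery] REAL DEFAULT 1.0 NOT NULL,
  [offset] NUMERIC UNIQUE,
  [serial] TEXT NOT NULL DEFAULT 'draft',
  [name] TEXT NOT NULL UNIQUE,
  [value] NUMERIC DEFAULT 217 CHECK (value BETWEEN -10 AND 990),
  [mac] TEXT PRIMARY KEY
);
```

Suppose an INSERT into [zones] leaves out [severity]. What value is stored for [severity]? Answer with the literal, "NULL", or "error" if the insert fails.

severity has an explicit DEFAULT 5.
When the column is omitted from an INSERT, that default is used.

5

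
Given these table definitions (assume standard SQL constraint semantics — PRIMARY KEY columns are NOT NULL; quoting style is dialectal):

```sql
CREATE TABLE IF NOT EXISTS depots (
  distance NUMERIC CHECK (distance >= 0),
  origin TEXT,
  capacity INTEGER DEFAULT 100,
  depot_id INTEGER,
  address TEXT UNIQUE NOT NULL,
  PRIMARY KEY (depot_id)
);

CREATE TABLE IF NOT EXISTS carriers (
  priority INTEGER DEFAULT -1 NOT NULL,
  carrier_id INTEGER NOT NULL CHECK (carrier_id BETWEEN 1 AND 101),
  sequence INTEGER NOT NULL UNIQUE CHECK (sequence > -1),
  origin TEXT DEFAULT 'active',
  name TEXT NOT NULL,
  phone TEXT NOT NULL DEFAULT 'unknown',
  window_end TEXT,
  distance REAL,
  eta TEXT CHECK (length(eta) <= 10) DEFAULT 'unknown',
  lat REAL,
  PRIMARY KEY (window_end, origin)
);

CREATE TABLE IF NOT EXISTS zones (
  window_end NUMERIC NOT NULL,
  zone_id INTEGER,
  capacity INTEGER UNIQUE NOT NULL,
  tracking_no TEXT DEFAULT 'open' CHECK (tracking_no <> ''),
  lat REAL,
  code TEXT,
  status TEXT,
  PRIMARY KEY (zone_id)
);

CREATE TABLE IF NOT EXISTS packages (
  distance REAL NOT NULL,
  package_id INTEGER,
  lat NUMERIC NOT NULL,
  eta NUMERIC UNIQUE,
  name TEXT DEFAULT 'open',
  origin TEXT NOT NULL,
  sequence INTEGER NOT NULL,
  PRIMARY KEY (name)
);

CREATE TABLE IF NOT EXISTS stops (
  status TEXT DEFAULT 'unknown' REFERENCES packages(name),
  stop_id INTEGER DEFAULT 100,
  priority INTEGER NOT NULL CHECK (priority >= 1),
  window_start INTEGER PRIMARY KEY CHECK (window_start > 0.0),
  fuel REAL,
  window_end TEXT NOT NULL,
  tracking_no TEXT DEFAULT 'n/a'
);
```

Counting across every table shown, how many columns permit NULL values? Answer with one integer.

16

depots: 3 nullable (distance, origin, capacity — PK (depot_id) and explicit NOT NULL columns excluded).
carriers: 3 nullable (distance, eta, lat — PK (window_end, origin) and explicit NOT NULL columns excluded).
zones: 4 nullable (tracking_no, lat, code, status — PK (zone_id) and explicit NOT NULL columns excluded).
packages: 2 nullable (package_id, eta — PK (name) and explicit NOT NULL columns excluded).
stops: 4 nullable (status, stop_id, fuel, tracking_no — PK (window_start) and explicit NOT NULL columns excluded).
Total: 3 + 3 + 4 + 2 + 4 = 16.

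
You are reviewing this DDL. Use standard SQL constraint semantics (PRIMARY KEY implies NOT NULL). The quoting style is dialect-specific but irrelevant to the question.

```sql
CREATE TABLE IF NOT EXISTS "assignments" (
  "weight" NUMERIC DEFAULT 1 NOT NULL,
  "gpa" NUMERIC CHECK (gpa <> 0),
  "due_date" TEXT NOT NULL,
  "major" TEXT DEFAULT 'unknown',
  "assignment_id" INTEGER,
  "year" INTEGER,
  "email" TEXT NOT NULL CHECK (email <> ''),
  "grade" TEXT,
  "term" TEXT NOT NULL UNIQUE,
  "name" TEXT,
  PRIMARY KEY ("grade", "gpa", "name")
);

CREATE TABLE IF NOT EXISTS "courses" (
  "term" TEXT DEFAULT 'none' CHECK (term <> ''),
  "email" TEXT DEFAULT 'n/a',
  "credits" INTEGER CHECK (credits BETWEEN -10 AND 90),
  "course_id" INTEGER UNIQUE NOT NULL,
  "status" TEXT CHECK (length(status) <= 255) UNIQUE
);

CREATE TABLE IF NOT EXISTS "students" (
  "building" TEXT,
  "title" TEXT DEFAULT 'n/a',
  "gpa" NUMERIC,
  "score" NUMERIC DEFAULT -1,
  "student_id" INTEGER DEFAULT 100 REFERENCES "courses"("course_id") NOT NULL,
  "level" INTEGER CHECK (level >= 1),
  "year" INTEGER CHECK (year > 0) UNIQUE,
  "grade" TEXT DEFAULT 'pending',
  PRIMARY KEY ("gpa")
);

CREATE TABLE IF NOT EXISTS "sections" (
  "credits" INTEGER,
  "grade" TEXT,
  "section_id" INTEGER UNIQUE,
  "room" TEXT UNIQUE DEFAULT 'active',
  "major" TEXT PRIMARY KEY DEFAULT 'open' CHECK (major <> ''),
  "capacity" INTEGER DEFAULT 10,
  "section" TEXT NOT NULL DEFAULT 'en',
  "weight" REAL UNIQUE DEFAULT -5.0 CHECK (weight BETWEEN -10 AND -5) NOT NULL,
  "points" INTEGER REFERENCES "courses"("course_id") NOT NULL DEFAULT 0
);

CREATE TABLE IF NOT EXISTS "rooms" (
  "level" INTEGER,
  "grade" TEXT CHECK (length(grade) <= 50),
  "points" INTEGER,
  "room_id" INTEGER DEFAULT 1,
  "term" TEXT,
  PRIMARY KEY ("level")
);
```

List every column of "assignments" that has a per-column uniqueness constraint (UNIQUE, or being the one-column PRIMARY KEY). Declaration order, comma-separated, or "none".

term

- weight: no UNIQUE or single-column PK constraint.
- gpa: part of a composite PRIMARY KEY — only the tuple is unique, not this column on its own.
- due_date: no UNIQUE or single-column PK constraint.
- major: no UNIQUE or single-column PK constraint.
- assignment_id: no UNIQUE or single-column PK constraint.
- year: no UNIQUE or single-column PK constraint.
- email: no UNIQUE or single-column PK constraint.
- grade: part of a composite PRIMARY KEY — only the tuple is unique, not this column on its own.
- term: declared UNIQUE → unique.
- name: part of a composite PRIMARY KEY — only the tuple is unique, not this column on its own.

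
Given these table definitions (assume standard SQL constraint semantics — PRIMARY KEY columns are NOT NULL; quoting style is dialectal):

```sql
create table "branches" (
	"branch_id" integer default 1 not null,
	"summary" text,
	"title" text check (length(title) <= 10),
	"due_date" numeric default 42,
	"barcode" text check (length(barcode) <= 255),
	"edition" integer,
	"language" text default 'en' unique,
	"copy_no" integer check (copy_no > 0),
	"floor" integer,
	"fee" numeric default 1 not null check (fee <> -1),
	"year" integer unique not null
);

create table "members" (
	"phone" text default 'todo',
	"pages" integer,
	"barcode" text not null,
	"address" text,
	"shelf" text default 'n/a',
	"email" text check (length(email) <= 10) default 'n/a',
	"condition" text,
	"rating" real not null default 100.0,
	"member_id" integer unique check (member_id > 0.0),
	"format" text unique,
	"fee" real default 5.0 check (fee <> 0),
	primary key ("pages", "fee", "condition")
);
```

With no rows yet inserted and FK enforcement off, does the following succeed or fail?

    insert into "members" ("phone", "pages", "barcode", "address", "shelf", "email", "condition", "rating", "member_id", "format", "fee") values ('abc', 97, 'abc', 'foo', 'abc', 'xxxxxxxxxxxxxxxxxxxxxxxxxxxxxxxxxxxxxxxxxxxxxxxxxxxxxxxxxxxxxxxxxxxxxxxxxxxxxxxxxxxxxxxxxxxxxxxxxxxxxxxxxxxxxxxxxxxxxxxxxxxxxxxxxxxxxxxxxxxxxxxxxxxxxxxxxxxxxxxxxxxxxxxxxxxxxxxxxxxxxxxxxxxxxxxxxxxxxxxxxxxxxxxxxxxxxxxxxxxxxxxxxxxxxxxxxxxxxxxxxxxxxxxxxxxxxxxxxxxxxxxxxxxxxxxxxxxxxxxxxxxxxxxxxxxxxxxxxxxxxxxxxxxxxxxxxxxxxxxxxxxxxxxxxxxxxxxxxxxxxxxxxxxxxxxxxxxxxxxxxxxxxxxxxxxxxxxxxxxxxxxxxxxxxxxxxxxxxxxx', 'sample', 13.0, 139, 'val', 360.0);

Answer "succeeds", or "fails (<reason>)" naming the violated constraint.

fails (CHECK on email)

The value 'xxxxxxxxxxxxxxxxxxxxxxxxxxxxxxxxxxxxxxxxxxxxxxxxxxxxxxxxxxxxxxxxxxxxxxxxxxxxxxxxxxxxxxxxxxxxxxxxxxxxxxxxxxxxxxxxxxxxxxxxxxxxxxxxxxxxxxxxxxxxxxxxxxxxxxxxxxxxxxxxxxxxxxxxxxxxxxxxxxxxxxxxxxxxxxxxxxxxxxxxxxxxxxxxxxxxxxxxxxxxxxxxxxxxxxxxxxxxxxxxxxxxxxxxxxxxxxxxxxxxxxxxxxxxxxxxxxxxxxxxxxxxxxxxxxxxxxxxxxxxxxxxxxxxxxxxxxxxxxxxxxxxxxxxxxxxxxxxxxxxxxxxxxxxxxxxxxxxxxxxxxxxxxxxxxxxxxxxxxxxxxxxxxxxxxxxxxxxxxxx' for email violates CHECK (length(email) <= 10).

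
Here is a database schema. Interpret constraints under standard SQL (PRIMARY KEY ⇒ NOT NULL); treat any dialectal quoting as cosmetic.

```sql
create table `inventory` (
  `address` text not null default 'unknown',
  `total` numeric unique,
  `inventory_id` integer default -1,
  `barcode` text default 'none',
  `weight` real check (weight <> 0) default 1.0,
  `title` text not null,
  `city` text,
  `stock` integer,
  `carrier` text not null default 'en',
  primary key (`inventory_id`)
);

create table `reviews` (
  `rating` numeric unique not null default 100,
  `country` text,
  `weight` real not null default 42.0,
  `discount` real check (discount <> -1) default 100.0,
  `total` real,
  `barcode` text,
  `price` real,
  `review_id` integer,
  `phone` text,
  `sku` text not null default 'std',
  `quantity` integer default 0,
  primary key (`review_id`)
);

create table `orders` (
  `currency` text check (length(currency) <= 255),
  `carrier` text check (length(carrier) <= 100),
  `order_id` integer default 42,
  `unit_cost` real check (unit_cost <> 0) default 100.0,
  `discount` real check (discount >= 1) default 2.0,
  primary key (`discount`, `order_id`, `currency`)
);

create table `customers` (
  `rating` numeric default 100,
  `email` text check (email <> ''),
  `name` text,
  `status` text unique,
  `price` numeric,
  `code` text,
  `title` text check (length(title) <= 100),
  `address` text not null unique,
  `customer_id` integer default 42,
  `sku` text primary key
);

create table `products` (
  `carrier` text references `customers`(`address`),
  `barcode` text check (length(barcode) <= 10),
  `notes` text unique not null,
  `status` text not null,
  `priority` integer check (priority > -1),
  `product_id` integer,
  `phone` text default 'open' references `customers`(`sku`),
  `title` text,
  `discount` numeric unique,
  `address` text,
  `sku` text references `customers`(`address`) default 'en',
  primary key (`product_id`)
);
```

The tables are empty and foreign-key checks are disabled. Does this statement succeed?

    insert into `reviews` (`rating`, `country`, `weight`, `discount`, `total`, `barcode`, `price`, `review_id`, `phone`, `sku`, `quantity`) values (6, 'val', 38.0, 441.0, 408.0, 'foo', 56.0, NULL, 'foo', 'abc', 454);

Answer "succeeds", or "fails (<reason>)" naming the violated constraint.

fails (NOT NULL on review_id)

review_id is explicitly set to NULL, but review_id is part of the PRIMARY KEY (implied NOT NULL).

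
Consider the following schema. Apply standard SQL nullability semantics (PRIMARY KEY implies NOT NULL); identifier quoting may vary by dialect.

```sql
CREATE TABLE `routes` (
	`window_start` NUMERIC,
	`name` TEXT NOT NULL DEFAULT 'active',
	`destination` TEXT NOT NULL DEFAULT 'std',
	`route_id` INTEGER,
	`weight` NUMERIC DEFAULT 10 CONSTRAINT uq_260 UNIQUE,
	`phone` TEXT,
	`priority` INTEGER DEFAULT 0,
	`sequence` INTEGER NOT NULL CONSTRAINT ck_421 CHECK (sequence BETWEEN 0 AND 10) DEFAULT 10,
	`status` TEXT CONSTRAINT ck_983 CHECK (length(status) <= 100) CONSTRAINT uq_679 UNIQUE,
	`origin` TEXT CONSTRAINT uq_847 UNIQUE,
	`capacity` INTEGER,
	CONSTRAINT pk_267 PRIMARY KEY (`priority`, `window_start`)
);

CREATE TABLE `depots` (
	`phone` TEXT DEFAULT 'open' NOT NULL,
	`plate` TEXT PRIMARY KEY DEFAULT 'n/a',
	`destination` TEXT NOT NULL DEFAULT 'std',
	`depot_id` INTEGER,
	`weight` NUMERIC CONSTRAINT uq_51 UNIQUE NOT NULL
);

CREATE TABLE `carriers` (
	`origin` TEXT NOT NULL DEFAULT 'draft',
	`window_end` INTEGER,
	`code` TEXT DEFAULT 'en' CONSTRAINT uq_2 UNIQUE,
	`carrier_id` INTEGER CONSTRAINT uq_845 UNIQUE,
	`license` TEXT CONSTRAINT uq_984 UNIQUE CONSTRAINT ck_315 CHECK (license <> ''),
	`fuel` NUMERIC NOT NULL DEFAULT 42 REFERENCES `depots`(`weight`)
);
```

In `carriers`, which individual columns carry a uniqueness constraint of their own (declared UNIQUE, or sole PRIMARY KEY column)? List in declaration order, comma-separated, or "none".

code, carrier_id, license

- origin: no UNIQUE or single-column PK constraint.
- window_end: no UNIQUE or single-column PK constraint.
- code: declared UNIQUE → unique.
- carrier_id: declared UNIQUE → unique.
- license: declared UNIQUE → unique.
- fuel: no UNIQUE or single-column PK constraint.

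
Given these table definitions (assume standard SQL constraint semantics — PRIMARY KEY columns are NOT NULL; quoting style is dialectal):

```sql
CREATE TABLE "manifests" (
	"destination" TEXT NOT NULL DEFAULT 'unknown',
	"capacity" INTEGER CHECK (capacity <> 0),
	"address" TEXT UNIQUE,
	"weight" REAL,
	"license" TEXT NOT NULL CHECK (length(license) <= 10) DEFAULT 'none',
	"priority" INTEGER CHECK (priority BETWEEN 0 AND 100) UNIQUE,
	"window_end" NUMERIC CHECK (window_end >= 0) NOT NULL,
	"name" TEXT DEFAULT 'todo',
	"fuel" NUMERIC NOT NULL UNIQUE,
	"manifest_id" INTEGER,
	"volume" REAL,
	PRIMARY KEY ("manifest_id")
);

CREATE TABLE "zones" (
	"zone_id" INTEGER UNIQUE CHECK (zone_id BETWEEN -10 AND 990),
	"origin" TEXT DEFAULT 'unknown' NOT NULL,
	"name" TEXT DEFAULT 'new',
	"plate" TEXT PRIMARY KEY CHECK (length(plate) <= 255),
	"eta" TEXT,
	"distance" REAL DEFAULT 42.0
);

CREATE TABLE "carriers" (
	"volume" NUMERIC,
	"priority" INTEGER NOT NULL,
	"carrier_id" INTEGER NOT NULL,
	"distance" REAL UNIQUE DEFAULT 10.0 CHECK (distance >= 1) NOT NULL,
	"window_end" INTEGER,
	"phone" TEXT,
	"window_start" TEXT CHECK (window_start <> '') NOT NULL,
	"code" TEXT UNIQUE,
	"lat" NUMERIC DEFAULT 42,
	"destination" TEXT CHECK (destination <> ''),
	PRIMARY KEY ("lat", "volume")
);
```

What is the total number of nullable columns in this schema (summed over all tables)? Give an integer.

14

manifests: 6 nullable (capacity, address, weight, priority, name, volume — PK (manifest_id) and explicit NOT NULL columns excluded).
zones: 4 nullable (zone_id, name, eta, distance — PK (plate) and explicit NOT NULL columns excluded).
carriers: 4 nullable (window_end, phone, code, destination — PK (lat, volume) and explicit NOT NULL columns excluded).
Total: 6 + 4 + 4 = 14.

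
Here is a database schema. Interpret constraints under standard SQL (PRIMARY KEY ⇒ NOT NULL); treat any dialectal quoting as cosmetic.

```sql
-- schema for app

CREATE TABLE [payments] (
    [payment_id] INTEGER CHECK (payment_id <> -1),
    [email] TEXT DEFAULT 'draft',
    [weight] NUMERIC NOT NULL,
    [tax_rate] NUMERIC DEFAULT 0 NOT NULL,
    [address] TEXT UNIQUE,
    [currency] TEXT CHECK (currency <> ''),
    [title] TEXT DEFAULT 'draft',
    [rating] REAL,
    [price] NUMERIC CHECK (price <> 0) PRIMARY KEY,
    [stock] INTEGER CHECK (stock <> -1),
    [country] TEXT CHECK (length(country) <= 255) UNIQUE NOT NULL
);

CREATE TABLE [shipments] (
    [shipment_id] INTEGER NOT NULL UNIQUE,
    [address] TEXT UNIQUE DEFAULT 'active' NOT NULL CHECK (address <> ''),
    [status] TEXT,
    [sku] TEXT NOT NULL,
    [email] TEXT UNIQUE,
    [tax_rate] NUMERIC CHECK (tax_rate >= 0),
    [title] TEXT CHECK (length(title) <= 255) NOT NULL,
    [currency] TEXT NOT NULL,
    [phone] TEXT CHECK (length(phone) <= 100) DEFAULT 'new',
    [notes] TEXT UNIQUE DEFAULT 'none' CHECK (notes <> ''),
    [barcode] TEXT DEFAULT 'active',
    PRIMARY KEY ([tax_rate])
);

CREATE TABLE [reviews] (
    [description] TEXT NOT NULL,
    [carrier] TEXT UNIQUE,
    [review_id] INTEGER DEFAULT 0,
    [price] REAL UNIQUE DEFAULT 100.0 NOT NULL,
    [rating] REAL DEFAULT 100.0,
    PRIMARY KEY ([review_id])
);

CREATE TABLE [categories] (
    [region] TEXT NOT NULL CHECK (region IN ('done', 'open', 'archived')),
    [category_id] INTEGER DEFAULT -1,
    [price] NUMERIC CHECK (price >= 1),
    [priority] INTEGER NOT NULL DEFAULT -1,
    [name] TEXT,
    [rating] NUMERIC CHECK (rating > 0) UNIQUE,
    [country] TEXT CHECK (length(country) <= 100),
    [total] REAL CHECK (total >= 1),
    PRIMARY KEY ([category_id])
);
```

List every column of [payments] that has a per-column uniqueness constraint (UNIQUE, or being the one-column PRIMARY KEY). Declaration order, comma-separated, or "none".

- payment_id: no UNIQUE or single-column PK constraint.
- email: no UNIQUE or single-column PK constraint.
- weight: no UNIQUE or single-column PK constraint.
- tax_rate: no UNIQUE or single-column PK constraint.
- address: declared UNIQUE → unique.
- currency: no UNIQUE or single-column PK constraint.
- title: no UNIQUE or single-column PK constraint.
- rating: no UNIQUE or single-column PK constraint.
- price: single-column PRIMARY KEY → unique.
- stock: no UNIQUE or single-column PK constraint.
- country: declared UNIQUE → unique.

address, price, country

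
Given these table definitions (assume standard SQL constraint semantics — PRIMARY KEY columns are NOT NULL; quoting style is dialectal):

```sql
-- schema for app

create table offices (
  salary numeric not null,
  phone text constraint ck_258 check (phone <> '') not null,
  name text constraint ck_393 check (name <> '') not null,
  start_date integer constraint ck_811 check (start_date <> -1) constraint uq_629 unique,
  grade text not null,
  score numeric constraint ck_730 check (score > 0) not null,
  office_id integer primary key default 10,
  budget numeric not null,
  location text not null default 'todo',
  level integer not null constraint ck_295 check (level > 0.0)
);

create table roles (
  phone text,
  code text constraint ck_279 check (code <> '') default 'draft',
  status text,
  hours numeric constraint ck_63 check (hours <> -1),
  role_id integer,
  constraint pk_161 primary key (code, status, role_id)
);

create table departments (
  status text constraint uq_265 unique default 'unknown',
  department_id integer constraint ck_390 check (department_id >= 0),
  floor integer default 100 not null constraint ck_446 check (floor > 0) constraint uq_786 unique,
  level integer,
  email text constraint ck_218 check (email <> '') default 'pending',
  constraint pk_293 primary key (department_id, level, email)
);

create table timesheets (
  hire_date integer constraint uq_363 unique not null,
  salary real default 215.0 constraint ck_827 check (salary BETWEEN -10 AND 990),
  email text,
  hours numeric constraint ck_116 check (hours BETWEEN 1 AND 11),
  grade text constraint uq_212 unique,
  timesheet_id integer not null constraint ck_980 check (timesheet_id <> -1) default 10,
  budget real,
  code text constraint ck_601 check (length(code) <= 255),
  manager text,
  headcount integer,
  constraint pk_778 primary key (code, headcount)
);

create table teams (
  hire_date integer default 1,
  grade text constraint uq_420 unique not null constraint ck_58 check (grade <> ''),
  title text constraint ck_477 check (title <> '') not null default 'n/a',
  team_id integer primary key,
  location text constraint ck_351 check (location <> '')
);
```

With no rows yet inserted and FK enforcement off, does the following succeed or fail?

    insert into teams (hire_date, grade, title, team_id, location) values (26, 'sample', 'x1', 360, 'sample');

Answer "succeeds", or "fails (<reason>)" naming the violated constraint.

NOT NULL columns: grade is supplied; team_id is supplied; title is supplied.
CHECK constraints: 'sample' satisfies (grade <> ''); 'x1' satisfies (title <> ''); 'sample' satisfies (location <> '').
No constraint is violated.

succeeds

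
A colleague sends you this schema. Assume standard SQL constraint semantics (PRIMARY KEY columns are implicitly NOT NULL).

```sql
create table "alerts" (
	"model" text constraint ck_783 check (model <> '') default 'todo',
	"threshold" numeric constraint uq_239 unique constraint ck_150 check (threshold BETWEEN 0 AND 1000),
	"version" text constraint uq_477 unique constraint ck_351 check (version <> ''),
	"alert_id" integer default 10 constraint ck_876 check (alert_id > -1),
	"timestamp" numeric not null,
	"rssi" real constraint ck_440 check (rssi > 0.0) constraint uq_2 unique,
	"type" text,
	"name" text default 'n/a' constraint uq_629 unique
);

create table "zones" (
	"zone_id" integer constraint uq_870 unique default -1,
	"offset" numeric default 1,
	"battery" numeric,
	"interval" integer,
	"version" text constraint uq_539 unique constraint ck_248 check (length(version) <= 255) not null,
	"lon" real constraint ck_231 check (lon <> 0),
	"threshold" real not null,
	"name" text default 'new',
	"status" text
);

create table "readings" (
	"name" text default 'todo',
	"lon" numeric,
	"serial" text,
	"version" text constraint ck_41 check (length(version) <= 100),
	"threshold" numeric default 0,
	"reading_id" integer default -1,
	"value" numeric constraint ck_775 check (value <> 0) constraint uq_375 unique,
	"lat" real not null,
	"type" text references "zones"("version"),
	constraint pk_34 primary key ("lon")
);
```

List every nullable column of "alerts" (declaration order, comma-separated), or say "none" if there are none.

model, threshold, version, alert_id, rssi, type, name

- model: CHECK does not forbid NULL (a CHECK constraint passes when its expression is NULL) → nullable.
- threshold: CHECK does not forbid NULL (a CHECK constraint passes when its expression is NULL) → nullable.
- version: CHECK does not forbid NULL (a CHECK constraint passes when its expression is NULL) → nullable.
- alert_id: CHECK does not forbid NULL (a CHECK constraint passes when its expression is NULL) → nullable.
- timestamp: declared NOT NULL → not nullable.
- rssi: CHECK does not forbid NULL (a CHECK constraint passes when its expression is NULL) → nullable.
- type: no NOT NULL constraint applies → nullable.
- name: UNIQUE does not imply NOT NULL → nullable.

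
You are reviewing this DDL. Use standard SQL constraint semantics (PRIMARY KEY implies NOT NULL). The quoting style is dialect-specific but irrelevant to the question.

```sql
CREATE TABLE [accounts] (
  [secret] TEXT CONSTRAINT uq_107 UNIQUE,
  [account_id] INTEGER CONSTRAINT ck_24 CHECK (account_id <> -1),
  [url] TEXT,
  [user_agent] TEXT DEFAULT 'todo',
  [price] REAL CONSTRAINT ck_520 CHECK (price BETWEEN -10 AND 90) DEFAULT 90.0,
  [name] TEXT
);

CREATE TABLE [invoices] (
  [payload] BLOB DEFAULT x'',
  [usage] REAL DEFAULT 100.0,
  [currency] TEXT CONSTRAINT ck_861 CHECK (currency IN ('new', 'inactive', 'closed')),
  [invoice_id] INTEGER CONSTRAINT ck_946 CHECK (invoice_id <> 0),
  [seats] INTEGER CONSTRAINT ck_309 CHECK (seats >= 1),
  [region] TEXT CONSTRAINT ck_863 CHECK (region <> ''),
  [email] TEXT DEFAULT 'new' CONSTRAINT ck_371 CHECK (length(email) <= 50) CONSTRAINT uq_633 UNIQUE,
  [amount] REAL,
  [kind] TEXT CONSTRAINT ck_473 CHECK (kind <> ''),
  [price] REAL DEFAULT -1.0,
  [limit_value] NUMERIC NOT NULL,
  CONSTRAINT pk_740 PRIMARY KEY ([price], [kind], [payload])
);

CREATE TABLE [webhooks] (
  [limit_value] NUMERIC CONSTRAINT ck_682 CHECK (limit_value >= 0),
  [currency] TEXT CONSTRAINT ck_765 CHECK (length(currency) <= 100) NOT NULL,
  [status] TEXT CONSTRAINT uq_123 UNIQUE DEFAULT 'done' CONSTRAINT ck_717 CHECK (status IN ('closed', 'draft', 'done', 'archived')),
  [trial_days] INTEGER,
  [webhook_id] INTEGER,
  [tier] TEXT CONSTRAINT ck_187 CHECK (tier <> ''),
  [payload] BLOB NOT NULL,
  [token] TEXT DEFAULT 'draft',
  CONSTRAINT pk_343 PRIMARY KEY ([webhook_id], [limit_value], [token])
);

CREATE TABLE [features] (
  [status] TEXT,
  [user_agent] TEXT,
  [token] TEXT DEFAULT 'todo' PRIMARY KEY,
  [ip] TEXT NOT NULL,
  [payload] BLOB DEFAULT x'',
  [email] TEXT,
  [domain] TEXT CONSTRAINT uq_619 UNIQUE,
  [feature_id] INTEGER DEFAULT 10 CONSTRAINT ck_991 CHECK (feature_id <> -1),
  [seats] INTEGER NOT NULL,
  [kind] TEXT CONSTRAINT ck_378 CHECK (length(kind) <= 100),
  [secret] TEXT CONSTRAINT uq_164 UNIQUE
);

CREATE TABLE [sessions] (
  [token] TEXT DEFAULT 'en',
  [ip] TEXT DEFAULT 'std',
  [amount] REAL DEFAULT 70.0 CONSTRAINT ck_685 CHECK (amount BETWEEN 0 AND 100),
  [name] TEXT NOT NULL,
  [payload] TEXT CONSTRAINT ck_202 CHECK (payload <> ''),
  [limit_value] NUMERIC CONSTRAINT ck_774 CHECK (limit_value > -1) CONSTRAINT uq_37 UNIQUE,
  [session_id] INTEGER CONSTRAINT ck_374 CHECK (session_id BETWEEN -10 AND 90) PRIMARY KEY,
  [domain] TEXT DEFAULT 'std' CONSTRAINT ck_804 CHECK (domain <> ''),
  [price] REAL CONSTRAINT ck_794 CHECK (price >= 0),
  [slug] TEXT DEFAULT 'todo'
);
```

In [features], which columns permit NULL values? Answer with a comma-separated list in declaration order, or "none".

status, user_agent, payload, email, domain, feature_id, kind, secret

- status: no NOT NULL constraint applies → nullable.
- user_agent: no NOT NULL constraint applies → nullable.
- token: part of the PRIMARY KEY, which implies NOT NULL → not nullable.
- ip: declared NOT NULL → not nullable.
- payload: DEFAULT only fills an omitted column; an explicit NULL is still allowed → nullable.
- email: no NOT NULL constraint applies → nullable.
- domain: UNIQUE does not imply NOT NULL → nullable.
- feature_id: CHECK does not forbid NULL (a CHECK constraint passes when its expression is NULL) → nullable.
- seats: declared NOT NULL → not nullable.
- kind: CHECK does not forbid NULL (a CHECK constraint passes when its expression is NULL) → nullable.
- secret: UNIQUE does not imply NOT NULL → nullable.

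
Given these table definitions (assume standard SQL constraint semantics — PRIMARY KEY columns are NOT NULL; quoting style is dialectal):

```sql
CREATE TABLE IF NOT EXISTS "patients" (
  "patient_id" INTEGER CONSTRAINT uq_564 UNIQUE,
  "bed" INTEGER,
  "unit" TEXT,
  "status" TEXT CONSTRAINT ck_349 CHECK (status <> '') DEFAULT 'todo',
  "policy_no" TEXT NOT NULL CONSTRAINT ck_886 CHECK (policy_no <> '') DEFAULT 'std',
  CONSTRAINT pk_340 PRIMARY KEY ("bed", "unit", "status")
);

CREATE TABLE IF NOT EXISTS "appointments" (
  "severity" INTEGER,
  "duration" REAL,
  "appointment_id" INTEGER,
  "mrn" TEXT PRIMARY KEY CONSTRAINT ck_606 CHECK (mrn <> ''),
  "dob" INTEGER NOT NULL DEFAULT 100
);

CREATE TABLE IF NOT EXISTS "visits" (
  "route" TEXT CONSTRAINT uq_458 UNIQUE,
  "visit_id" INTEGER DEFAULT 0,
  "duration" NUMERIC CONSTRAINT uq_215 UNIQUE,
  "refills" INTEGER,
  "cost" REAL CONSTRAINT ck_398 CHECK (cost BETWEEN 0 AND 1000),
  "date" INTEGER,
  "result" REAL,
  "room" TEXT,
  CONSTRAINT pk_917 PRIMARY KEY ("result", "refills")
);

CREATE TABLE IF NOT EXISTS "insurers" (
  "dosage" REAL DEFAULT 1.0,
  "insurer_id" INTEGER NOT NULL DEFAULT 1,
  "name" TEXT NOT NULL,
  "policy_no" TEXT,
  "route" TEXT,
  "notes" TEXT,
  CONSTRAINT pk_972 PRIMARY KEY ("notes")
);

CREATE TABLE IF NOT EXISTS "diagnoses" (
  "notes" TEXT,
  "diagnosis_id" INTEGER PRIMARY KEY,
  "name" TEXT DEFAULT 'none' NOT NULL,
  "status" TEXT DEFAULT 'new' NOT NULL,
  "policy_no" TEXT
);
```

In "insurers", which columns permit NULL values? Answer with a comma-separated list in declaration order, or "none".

- dosage: DEFAULT only fills an omitted column; an explicit NULL is still allowed → nullable.
- insurer_id: declared NOT NULL → not nullable.
- name: declared NOT NULL → not nullable.
- policy_no: no NOT NULL constraint applies → nullable.
- route: no NOT NULL constraint applies → nullable.
- notes: part of the PRIMARY KEY, which implies NOT NULL → not nullable.

dosage, policy_no, route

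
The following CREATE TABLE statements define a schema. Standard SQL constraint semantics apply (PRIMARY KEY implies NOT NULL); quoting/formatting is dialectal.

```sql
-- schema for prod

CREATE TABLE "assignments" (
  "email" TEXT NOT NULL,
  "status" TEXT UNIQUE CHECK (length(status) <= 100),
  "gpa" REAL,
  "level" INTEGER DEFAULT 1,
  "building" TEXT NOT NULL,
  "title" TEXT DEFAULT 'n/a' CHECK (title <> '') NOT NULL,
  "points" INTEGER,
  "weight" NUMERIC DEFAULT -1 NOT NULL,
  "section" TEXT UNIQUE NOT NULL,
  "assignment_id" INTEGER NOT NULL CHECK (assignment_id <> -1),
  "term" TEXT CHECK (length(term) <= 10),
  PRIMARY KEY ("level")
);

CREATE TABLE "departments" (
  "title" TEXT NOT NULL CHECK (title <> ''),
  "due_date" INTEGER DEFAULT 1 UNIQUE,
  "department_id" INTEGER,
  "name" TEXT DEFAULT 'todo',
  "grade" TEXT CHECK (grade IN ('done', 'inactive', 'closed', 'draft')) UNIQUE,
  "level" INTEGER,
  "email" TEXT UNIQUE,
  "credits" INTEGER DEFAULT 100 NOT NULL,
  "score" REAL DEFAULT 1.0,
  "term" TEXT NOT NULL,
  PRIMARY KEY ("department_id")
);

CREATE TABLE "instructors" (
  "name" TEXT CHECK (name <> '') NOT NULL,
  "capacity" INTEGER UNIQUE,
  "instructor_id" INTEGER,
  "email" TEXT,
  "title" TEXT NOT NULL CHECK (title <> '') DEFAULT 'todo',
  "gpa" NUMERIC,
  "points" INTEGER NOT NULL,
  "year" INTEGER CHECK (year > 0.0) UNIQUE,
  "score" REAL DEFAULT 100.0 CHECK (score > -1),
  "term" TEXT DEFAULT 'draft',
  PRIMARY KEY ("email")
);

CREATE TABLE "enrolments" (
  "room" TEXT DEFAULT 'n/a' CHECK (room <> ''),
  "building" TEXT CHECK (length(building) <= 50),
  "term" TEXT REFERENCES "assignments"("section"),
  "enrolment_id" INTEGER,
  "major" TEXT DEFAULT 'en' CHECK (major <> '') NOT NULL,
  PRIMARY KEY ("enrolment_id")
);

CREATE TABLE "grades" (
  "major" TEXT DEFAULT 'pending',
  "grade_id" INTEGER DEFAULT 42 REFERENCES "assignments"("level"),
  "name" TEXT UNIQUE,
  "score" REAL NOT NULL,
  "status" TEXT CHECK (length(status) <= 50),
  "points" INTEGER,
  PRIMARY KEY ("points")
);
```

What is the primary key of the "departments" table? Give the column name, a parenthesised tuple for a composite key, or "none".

department_id is declared PRIMARY KEY as a table-level PRIMARY KEY clause.

department_id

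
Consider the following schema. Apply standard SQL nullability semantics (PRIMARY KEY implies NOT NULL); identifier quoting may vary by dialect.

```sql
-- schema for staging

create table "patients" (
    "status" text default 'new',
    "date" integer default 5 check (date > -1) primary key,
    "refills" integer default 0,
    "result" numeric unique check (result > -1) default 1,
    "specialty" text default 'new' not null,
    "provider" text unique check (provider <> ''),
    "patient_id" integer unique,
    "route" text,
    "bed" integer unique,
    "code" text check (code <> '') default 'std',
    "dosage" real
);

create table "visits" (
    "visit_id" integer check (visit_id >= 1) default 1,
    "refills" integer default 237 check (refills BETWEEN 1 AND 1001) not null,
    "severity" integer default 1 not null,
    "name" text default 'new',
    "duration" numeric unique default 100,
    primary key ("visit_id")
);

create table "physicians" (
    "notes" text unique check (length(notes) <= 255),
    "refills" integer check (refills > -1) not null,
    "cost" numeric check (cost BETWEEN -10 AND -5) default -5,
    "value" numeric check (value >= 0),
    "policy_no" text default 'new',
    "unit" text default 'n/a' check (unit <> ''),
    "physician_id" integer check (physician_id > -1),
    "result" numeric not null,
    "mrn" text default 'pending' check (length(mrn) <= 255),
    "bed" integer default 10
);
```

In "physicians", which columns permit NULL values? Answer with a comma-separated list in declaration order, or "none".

- notes: CHECK does not forbid NULL (a CHECK constraint passes when its expression is NULL) → nullable.
- refills: declared NOT NULL → not nullable.
- cost: CHECK does not forbid NULL (a CHECK constraint passes when its expression is NULL) → nullable.
- value: CHECK does not forbid NULL (a CHECK constraint passes when its expression is NULL) → nullable.
- policy_no: DEFAULT only fills an omitted column; an explicit NULL is still allowed → nullable.
- unit: CHECK does not forbid NULL (a CHECK constraint passes when its expression is NULL) → nullable.
- physician_id: CHECK does not forbid NULL (a CHECK constraint passes when its expression is NULL) → nullable.
- result: declared NOT NULL → not nullable.
- mrn: CHECK does not forbid NULL (a CHECK constraint passes when its expression is NULL) → nullable.
- bed: DEFAULT only fills an omitted column; an explicit NULL is still allowed → nullable.

notes, cost, value, policy_no, unit, physician_id, mrn, bed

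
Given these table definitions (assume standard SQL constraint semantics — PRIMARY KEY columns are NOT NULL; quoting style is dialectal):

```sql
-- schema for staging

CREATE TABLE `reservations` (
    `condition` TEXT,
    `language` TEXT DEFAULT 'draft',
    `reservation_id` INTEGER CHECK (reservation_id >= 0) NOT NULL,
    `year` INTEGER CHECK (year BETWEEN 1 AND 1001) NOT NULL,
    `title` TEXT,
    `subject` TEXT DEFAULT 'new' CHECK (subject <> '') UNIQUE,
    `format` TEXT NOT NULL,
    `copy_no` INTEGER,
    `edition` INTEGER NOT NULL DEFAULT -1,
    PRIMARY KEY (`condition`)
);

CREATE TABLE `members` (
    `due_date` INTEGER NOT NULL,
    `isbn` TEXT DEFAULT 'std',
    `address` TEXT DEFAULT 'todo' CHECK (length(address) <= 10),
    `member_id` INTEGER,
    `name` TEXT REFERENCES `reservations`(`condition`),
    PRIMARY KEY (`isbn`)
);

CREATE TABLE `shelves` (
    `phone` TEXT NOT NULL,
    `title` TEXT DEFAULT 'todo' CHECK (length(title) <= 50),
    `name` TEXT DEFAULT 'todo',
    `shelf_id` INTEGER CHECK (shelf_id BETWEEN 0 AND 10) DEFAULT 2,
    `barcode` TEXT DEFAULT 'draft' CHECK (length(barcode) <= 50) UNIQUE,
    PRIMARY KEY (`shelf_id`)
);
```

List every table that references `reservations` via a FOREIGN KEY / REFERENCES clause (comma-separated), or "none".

members

- members.name references reservations(condition).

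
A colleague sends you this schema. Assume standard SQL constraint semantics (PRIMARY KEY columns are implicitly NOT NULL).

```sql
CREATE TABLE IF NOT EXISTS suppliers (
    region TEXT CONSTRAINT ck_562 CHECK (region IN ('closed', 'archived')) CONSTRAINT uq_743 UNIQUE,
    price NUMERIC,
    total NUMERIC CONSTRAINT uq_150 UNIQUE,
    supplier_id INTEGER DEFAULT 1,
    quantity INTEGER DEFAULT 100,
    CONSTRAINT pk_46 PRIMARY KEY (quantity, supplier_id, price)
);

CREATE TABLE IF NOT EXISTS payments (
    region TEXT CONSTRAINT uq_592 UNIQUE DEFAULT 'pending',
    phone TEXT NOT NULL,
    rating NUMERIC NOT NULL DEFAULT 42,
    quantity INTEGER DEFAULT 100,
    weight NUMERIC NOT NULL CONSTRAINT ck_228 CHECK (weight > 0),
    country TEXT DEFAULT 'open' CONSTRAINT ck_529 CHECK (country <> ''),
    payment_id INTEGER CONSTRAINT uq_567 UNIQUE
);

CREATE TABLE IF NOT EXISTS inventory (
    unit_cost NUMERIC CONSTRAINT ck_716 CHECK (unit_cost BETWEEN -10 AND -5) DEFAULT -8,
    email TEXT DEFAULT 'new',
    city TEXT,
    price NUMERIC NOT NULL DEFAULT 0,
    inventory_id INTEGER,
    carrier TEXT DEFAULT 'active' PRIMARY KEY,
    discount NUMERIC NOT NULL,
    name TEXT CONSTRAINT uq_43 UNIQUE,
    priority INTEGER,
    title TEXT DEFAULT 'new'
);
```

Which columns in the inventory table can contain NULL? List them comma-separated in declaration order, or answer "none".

- unit_cost: CHECK does not forbid NULL (a CHECK constraint passes when its expression is NULL) → nullable.
- email: DEFAULT only fills an omitted column; an explicit NULL is still allowed → nullable.
- city: no NOT NULL constraint applies → nullable.
- price: declared NOT NULL → not nullable.
- inventory_id: no NOT NULL constraint applies → nullable.
- carrier: part of the PRIMARY KEY, which implies NOT NULL → not nullable.
- discount: declared NOT NULL → not nullable.
- name: UNIQUE does not imply NOT NULL → nullable.
- priority: no NOT NULL constraint applies → nullable.
- title: DEFAULT only fills an omitted column; an explicit NULL is still allowed → nullable.

unit_cost, email, city, inventory_id, name, priority, title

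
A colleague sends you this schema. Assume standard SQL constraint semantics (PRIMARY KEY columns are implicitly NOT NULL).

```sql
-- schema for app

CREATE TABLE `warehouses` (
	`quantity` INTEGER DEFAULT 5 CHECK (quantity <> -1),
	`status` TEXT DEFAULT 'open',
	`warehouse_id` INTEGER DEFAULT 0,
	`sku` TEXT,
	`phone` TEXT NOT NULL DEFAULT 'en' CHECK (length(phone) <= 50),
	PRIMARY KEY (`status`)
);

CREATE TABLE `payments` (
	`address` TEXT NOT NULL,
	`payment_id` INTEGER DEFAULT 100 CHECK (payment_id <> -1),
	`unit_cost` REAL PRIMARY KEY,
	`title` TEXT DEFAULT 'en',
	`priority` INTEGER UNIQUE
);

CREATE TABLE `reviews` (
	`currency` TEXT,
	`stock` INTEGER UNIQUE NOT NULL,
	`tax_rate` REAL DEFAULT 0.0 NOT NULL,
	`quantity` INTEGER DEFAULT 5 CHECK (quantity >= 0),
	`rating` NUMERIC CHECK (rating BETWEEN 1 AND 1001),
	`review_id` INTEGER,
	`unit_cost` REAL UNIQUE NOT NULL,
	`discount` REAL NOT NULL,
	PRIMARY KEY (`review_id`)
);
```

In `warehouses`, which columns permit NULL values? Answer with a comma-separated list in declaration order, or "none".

- quantity: CHECK does not forbid NULL (a CHECK constraint passes when its expression is NULL) → nullable.
- status: part of the PRIMARY KEY, which implies NOT NULL → not nullable.
- warehouse_id: DEFAULT only fills an omitted column; an explicit NULL is still allowed → nullable.
- sku: no NOT NULL constraint applies → nullable.
- phone: declared NOT NULL → not nullable.

quantity, warehouse_id, sku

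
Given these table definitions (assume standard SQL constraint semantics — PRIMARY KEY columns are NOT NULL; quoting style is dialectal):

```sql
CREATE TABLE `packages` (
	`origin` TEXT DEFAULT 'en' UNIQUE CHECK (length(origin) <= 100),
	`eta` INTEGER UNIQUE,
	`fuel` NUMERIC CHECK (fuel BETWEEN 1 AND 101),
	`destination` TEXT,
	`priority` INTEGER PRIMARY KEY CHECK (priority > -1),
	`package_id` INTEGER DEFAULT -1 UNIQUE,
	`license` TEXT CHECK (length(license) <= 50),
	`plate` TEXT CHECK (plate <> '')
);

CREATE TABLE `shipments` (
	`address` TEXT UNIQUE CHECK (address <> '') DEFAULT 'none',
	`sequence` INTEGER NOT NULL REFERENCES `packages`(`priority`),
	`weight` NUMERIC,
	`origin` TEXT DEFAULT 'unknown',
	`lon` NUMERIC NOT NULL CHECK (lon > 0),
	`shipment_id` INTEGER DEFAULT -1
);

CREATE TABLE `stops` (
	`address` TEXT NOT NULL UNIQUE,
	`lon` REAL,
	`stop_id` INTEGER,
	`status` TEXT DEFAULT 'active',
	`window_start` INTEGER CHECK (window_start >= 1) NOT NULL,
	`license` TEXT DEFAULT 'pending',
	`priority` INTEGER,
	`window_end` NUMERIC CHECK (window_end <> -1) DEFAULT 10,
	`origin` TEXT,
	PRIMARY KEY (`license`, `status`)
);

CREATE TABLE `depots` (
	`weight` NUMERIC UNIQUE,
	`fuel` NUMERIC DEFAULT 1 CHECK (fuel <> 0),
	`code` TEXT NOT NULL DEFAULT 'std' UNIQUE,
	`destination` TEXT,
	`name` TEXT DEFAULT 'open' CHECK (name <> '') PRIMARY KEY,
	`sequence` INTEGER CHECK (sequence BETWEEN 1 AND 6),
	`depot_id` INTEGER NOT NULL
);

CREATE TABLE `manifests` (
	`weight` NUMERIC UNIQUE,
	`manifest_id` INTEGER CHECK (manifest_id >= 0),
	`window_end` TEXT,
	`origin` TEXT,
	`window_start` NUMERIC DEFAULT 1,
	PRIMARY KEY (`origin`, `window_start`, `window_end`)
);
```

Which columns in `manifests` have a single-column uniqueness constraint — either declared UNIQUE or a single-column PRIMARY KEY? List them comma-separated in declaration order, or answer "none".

weight

- weight: declared UNIQUE → unique.
- manifest_id: no UNIQUE or single-column PK constraint.
- window_end: part of a composite PRIMARY KEY — only the tuple is unique, not this column on its own.
- origin: part of a composite PRIMARY KEY — only the tuple is unique, not this column on its own.
- window_start: part of a composite PRIMARY KEY — only the tuple is unique, not this column on its own.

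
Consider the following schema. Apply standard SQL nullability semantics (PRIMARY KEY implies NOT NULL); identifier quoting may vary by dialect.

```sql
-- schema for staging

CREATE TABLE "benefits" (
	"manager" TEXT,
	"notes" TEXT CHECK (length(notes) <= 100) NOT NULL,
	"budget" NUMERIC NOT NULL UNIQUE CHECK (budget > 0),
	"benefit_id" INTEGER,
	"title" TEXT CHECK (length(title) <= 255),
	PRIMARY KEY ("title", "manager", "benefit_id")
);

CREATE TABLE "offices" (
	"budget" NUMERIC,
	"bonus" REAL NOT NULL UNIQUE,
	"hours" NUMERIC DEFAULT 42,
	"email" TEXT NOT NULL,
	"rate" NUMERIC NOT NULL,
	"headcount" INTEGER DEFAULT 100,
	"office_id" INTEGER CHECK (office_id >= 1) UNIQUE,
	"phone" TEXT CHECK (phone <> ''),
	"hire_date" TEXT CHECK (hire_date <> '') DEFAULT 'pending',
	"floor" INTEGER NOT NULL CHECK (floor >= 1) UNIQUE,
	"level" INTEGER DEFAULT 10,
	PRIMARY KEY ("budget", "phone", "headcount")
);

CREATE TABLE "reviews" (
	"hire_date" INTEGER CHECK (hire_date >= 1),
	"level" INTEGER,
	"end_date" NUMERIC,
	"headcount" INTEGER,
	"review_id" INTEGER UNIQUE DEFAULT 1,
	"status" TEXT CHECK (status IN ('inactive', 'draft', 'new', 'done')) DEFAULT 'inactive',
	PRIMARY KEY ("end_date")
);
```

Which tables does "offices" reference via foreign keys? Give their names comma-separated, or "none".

none

No column in offices has a REFERENCES clause.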